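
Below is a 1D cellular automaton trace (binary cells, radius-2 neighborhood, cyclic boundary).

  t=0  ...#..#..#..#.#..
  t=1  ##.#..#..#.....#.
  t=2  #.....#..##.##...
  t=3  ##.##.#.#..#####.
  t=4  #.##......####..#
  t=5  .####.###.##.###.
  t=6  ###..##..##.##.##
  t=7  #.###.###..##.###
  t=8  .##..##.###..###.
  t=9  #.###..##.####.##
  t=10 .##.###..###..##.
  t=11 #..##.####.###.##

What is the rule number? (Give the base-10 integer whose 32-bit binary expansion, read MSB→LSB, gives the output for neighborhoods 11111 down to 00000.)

  ##### -> #   bit 31 = 1  t=3,i=13
  ####. -> .   bit 30 = 0  t=3,i=14
  ###.# -> .   bit 29 = 0  t=3,i=15
  ###.. -> #   bit 28 = 1  t=4,i=13
  ##.## -> #   bit 27 = 1  t=2,i=11
  ##.#. -> .   bit 26 = 0  t=1,i=2
  ##..# -> #   bit 25 = 1  t=4,i=14
  ##... -> #   bit 24 = 1  t=2,i=14
  #.### -> #   bit 23 = 1  t=5,i=6
  #.##. -> #   bit 22 = 1  t=1,i=0
  #.#.# -> .   bit 21 = 0  t=3,i=6
  #.#.. -> .   bit 20 = 0  t=0,i=14
  #..## -> #   bit 19 = 1  t=2,i=8
  #..#. -> .   bit 18 = 0  t=0,i=5
  #...# -> #   bit 17 = 1  t=2,i=15
  #.... -> .   bit 16 = 0  t=0,i=16
  .#### -> #   bit 15 = 1  t=3,i=12
  .###. -> .   bit 14 = 0  t=5,i=7
  .##.# -> .   bit 13 = 0  t=1,i=1
  .##.. -> #   bit 12 = 1  t=2,i=13
  .#.## -> .   bit 11 = 0  t=1,i=16
  .#.#. -> .   bit 10 = 0  t=0,i=13
  .#..# -> .   bit 9 = 0  t=0,i=4
  .#... -> #   bit 8 = 1  t=0,i=15
  ..### -> #   bit 7 = 1  t=3,i=11
  ..##. -> .   bit 6 = 0  t=2,i=9
  ..#.# -> .   bit 5 = 0  t=0,i=12
  ..#.. -> #   bit 4 = 1  t=0,i=3
  ...## -> .   bit 3 = 0  t=4,i=9
  ...#. -> .   bit 2 = 0  t=0,i=2
  ....# -> #   bit 1 = 1  t=0,i=1
  ..... -> #   bit 0 = 1  t=0,i=0
  bits 10011011110010101001000110010011 = 2613744019

2613744019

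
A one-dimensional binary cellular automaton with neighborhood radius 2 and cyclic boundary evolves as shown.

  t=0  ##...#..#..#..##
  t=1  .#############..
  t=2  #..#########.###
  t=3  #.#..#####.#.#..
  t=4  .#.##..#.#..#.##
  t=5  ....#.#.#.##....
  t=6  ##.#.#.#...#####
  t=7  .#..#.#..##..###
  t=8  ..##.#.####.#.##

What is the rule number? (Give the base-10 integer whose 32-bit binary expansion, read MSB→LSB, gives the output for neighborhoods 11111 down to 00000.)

  [31] ##### => #  t=1,i=3
  [30] ####. => .  t=0,i=0
  [29] ###.# => #  t=2,i=11
  [28] ###.. => #  t=0,i=1
  [27] ##.## => .  t=2,i=12
  [26] ##.#. => .  t=3,i=10
  [25] ##..# => .  t=2,i=1
  [24] ##... => #  t=0,i=2
  [23] #.### => #  t=2,i=13
  [22] #.##. => .  t=4,i=3
  [21] #.#.# => .  t=3,i=11
  [20] #.#.. => .  t=3,i=2
  [19] #..## => #  t=0,i=13
  [18] #..#. => #  t=0,i=7
  [17] #...# => #  t=0,i=3
  [16] #.... => #  t=5,i=13
  [15] .#### => .  t=0,i=15
  [14] .###. => #  t=7,i=14
  [13] .##.# => .  t=4,i=15
  [12] .##.. => #  t=4,i=4
  [11] .#.## => .  t=4,i=2
  [10] .#.#. => #  t=3,i=1
  [9] .#..# => #  t=0,i=6
  [8] .#... => .  t=6,i=8
  [7] ..### => .  t=0,i=14
  [6] ..##. => #  t=7,i=9
  [5] ..#.# => .  t=3,i=0
  [4] ..#.. => #  t=0,i=5
  [3] ...## => #  t=1,i=0
  [2] ...#. => #  t=0,i=4
  [1] ....# => .  t=5,i=2
  [0] ..... => #  t=5,i=0
  bits 10110001100011110101011001011101 = 2978960989

2978960989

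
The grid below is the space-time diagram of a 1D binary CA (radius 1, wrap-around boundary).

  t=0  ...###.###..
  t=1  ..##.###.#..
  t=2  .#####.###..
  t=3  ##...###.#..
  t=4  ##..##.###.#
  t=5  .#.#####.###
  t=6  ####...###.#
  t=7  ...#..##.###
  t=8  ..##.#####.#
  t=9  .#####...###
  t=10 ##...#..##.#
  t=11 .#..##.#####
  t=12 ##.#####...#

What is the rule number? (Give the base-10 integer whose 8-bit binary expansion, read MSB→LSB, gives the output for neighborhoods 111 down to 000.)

110

  ### -> .   bit 7 = 0  t=0,i=4
  ##. -> #   bit 6 = 1  t=0,i=5
  #.# -> #   bit 5 = 1  t=0,i=6
  #.. -> .   bit 4 = 0  t=0,i=10
  .## -> #   bit 3 = 1  t=0,i=3
  .#. -> #   bit 2 = 1  t=1,i=9
  ..# -> #   bit 1 = 1  t=0,i=2
  ... -> .   bit 0 = 0  t=0,i=0
  bits 01101110 = 110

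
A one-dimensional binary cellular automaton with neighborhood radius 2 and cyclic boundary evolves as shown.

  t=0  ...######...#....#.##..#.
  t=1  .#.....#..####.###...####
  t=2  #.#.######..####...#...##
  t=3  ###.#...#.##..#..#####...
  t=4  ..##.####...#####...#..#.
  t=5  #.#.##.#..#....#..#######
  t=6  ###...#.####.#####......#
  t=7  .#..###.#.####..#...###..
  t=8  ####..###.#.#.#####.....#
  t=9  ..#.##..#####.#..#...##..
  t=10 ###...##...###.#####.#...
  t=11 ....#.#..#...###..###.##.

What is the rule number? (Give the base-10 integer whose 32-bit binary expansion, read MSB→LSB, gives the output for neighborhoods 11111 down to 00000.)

  ##### -> .   bit 31 = 0  t=0,i=5
  ####. -> #   bit 30 = 1  t=0,i=7
  ###.# -> #   bit 29 = 1  t=1,i=13
  ###.. -> .   bit 28 = 0  t=0,i=8
  ##.## -> #   bit 27 = 1  t=1,i=14
  ##.#. -> #   bit 26 = 1  t=1,i=0
  ##..# -> #   bit 25 = 1  t=0,i=21
  ##... -> .   bit 24 = 0  t=0,i=9
  #.### -> #   bit 23 = 1  t=1,i=15
  #.##. -> .   bit 22 = 0  t=0,i=19
  #.#.# -> #   bit 21 = 1  t=2,i=2
  #.#.. -> .   bit 20 = 0  t=1,i=1
  #..## -> #   bit 19 = 1  t=1,i=9
  #..#. -> #   bit 18 = 1  t=0,i=22
  #...# -> #   bit 17 = 1  t=0,i=10
  #.... -> .   bit 16 = 0  t=0,i=0
  .#### -> .   bit 15 = 0  t=0,i=4
  .###. -> .   bit 14 = 0  t=1,i=16
  .##.# -> .   bit 13 = 0  t=4,i=3
  .##.. -> .   bit 12 = 0  t=0,i=20
  .#.## -> .   bit 11 = 0  t=0,i=18
  .#.#. -> #   bit 10 = 1  t=8,i=11
  .#..# -> #   bit 9 = 1  t=1,i=8
  .#... -> #   bit 8 = 1  t=0,i=13
  ..### -> .   bit 7 = 0  t=0,i=3
  ..##. -> #   bit 6 = 1  t=4,i=2
  ..#.# -> #   bit 5 = 1  t=0,i=17
  ..#.. -> #   bit 4 = 1  t=0,i=12
  ...## -> .   bit 3 = 0  t=0,i=2
  ...#. -> #   bit 2 = 1  t=0,i=11
  ....# -> #   bit 1 = 1  t=0,i=1
  ..... -> #   bit 0 = 1  t=1,i=4
  bits 01101110101011100000011101110111 = 1856898935

1856898935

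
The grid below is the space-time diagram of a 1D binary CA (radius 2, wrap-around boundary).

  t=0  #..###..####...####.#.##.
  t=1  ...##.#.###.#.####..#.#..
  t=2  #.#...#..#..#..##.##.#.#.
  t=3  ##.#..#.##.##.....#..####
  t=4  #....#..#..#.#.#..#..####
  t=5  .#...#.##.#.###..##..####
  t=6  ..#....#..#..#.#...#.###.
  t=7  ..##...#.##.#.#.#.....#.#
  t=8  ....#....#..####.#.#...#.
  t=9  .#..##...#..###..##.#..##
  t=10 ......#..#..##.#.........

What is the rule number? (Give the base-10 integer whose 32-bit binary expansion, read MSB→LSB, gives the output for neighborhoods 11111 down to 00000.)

3278161305

  nb #####: next=#  (t=3,i=23, bit31=1)
  nb ####.: next=#  (t=0,i=10, bit30=1)
  nb ###.#: next=.  (t=0,i=18, bit29=0)
  nb ###..: next=.  (t=0,i=5, bit28=0)
  nb ##.##: next=.  (t=2,i=17, bit27=0)
  nb ##.#.: next=.  (t=0,i=19, bit26=0)
  nb ##..#: next=#  (t=0,i=6, bit25=1)
  nb ##...: next=#  (t=0,i=12, bit24=1)
  nb #.###: next=.  (t=1,i=8, bit23=0)
  nb #.##.: next=#  (t=0,i=22, bit22=1)
  nb #.#.#: next=#  (t=0,i=20, bit21=1)
  nb #.#..: next=.  (t=0,i=0, bit20=0)
  nb #..##: next=.  (t=0,i=2, bit19=0)
  nb #..#.: next=#  (t=1,i=19, bit18=1)
  nb #...#: next=.  (t=0,i=13, bit17=0)
  nb #....: next=.  (t=1,i=24, bit16=0)
  nb .####: next=#  (t=0,i=9, bit15=1)
  nb .###.: next=#  (t=0,i=4, bit14=1)
  nb .##.#: next=.  (t=0,i=23, bit13=0)
  nb .##..: next=.  (t=3,i=12, bit12=0)
  nb .#.##: next=.  (t=0,i=21, bit11=0)
  nb .#.#.: next=#  (t=1,i=21, bit10=1)
  nb .#..#: next=.  (t=0,i=1, bit9=0)
  nb .#...: next=#  (t=1,i=23, bit8=1)
  nb ..###: next=#  (t=0,i=3, bit7=1)
  nb ..##.: next=.  (t=1,i=3, bit6=0)
  nb ..#.#: next=.  (t=1,i=20, bit5=0)
  nb ..#..: next=#  (t=2,i=6, bit4=1)
  nb ...##: next=#  (t=0,i=14, bit3=1)
  nb ...#.: next=.  (t=2,i=5, bit2=0)
  nb ....#: next=.  (t=1,i=1, bit1=0)
  nb .....: next=#  (t=1,i=0, bit0=1)
  bits 11000011011001001100010110011001 = 3278161305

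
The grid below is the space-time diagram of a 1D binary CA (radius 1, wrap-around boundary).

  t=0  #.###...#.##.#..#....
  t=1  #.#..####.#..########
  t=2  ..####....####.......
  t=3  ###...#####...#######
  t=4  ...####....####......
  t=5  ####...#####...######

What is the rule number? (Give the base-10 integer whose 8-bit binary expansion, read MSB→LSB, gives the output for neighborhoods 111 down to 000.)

31

  [7] ### => .  t=0,i=3
  [6] ##. => .  t=0,i=4
  [5] #.# => .  t=0,i=1
  [4] #.. => #  t=0,i=5
  [3] .## => #  t=0,i=2
  [2] .#. => #  t=0,i=0
  [1] ..# => #  t=0,i=7
  [0] ... => #  t=0,i=6
  bits 00011111 = 31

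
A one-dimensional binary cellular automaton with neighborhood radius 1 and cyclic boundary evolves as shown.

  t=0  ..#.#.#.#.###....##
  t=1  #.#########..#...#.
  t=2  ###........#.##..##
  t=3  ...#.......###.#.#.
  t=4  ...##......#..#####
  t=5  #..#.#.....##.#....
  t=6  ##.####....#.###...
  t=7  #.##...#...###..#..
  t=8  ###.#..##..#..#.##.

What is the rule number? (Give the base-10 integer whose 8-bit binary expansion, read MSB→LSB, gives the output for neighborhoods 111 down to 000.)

  [7] ### => .  t=0,i=11
  [6] ##. => .  t=0,i=12
  [5] #.# => #  t=0,i=3
  [4] #.. => #  t=0,i=0
  [3] .## => #  t=0,i=10
  [2] .#. => #  t=0,i=2
  [1] ..# => .  t=0,i=1
  [0] ... => .  t=0,i=14
  bits 00111100 = 60

60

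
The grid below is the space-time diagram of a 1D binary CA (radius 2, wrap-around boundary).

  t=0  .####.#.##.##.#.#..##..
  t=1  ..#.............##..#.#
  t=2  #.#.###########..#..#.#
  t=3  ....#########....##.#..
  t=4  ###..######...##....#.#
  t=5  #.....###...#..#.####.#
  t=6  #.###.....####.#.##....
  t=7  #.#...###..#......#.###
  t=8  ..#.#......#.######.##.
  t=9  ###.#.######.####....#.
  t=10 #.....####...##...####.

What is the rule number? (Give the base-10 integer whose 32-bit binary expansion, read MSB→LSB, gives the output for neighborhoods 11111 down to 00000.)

2157154871

  ##### -> #   bit 31 = 1  t=2,i=6
  ####. -> .   bit 30 = 0  t=0,i=3
  ###.# -> .   bit 29 = 0  t=0,i=4
  ###.. -> .   bit 28 = 0  t=2,i=14
  ##.## -> .   bit 27 = 0  t=0,i=10
  ##.#. -> .   bit 26 = 0  t=0,i=5
  ##..# -> .   bit 25 = 0  t=1,i=18
  ##... -> .   bit 24 = 0  t=0,i=21
  #.### -> #   bit 23 = 1  t=2,i=4
  #.##. -> .   bit 22 = 0  t=0,i=8
  #.#.# -> .   bit 21 = 0  t=0,i=6
  #.#.. -> #   bit 20 = 1  t=0,i=16
  #..## -> .   bit 19 = 0  t=0,i=18
  #..#. -> .   bit 18 = 0  t=1,i=1
  #...# -> #   bit 17 = 1  t=0,i=22
  #.... -> #   bit 16 = 1  t=1,i=4
  .#### -> #   bit 15 = 1  t=0,i=2
  .###. -> .   bit 14 = 0  t=5,i=7
  .##.# -> .   bit 13 = 0  t=0,i=9
  .##.. -> #   bit 12 = 1  t=0,i=20
  .#.## -> .   bit 11 = 0  t=0,i=7
  .#.#. -> .   bit 10 = 0  t=0,i=15
  .#..# -> #   bit 9 = 1  t=0,i=17
  .#... -> .   bit 8 = 0  t=1,i=3
  ..### -> .   bit 7 = 0  t=0,i=1
  ..##. -> .   bit 6 = 0  t=0,i=19
  ..#.# -> #   bit 5 = 1  t=1,i=20
  ..#.. -> #   bit 4 = 1  t=1,i=2
  ...## -> .   bit 3 = 0  t=0,i=0
  ...#. -> #   bit 2 = 1  t=4,i=19
  ....# -> #   bit 1 = 1  t=1,i=14
  ..... -> #   bit 0 = 1  t=1,i=5
  bits 10000000100100111001001000110111 = 2157154871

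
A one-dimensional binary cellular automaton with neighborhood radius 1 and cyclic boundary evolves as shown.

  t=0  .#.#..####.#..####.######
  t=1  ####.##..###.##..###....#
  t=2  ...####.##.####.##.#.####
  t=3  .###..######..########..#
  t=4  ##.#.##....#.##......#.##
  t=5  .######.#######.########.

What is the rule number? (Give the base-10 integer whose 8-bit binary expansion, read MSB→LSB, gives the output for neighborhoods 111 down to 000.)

  nb ###: next=.  (t=0,i=7, bit7=0)
  nb ##.: next=#  (t=0,i=9, bit6=1)
  nb #.#: next=#  (t=0,i=0, bit5=1)
  nb #..: next=.  (t=0,i=4, bit4=0)
  nb .##: next=#  (t=0,i=6, bit3=1)
  nb .#.: next=#  (t=0,i=1, bit2=1)
  nb ..#: next=#  (t=0,i=5, bit1=1)
  nb ...: next=#  (t=1,i=21, bit0=1)
  bits 01101111 = 111

111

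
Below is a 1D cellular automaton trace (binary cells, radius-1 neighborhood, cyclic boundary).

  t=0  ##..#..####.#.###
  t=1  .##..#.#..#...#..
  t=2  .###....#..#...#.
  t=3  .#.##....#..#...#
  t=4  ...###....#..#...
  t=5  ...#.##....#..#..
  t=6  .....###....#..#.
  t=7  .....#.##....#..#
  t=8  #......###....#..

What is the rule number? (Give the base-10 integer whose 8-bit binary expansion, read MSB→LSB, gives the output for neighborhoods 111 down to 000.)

88

  nb ###: next=.  (t=0,i=0, bit7=0)
  nb ##.: next=#  (t=0,i=1, bit6=1)
  nb #.#: next=.  (t=0,i=11, bit5=0)
  nb #..: next=#  (t=0,i=2, bit4=1)
  nb .##: next=#  (t=0,i=7, bit3=1)
  nb .#.: next=.  (t=0,i=4, bit2=0)
  nb ..#: next=.  (t=0,i=3, bit1=0)
  nb ...: next=.  (t=1,i=12, bit0=0)
  bits 01011000 = 88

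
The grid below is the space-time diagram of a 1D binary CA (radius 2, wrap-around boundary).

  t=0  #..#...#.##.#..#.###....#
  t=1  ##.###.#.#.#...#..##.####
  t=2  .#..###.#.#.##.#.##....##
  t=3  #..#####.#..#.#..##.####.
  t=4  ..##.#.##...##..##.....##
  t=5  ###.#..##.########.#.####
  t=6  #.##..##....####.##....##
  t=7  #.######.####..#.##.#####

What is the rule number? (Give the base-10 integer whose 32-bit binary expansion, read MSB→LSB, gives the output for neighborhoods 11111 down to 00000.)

3058390522

  ##### -> #   bit 31 = 1  t=1,i=23
  ####. -> .   bit 30 = 0  t=1,i=0
  ###.# -> #   bit 29 = 1  t=1,i=1
  ###.. -> #   bit 28 = 1  t=0,i=19
  ##.## -> .   bit 27 = 0  t=1,i=2
  ##.#. -> #   bit 26 = 1  t=0,i=11
  ##..# -> #   bit 25 = 1  t=0,i=1
  ##... -> .   bit 24 = 0  t=0,i=20
  #.### -> .   bit 23 = 0  t=0,i=17
  #.##. -> #   bit 22 = 1  t=0,i=9
  #.#.# -> .   bit 21 = 0  t=1,i=7
  #.#.. -> .   bit 20 = 0  t=0,i=12
  #..## -> #   bit 19 = 1  t=1,i=17
  #..#. -> .   bit 18 = 0  t=0,i=2
  #...# -> #   bit 17 = 1  t=0,i=5
  #.... -> #   bit 16 = 1  t=0,i=21
  .#### -> .   bit 15 = 0  t=1,i=22
  .###. -> #   bit 14 = 1  t=0,i=18
  .##.# -> .   bit 13 = 0  t=0,i=10
  .##.. -> #   bit 12 = 1  t=0,i=0
  .#.## -> .   bit 11 = 0  t=0,i=8
  .#.#. -> #   bit 10 = 1  t=1,i=8
  .#..# -> .   bit 9 = 0  t=0,i=13
  .#... -> #   bit 8 = 1  t=0,i=4
  ..### -> #   bit 7 = 1  t=2,i=4
  ..##. -> #   bit 6 = 1  t=0,i=24
  ..#.# -> #   bit 5 = 1  t=0,i=7
  ..#.. -> #   bit 4 = 1  t=0,i=3
  ...## -> #   bit 3 = 1  t=0,i=23
  ...#. -> .   bit 2 = 0  t=0,i=6
  ....# -> #   bit 1 = 1  t=0,i=22
  ..... -> .   bit 0 = 0  t=4,i=20
  bits 10110110010010110101010111111010 = 3058390522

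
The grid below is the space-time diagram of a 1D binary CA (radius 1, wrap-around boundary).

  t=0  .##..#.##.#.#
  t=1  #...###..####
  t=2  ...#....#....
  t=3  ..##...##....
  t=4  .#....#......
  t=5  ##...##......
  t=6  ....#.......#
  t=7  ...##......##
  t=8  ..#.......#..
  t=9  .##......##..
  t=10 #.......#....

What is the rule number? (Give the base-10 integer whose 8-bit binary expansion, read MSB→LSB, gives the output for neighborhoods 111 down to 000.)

38

  ### -> .   bit 7 = 0  t=1,i=5
  ##. -> .   bit 6 = 0  t=0,i=2
  #.# -> #   bit 5 = 1  t=0,i=0
  #.. -> .   bit 4 = 0  t=0,i=3
  .## -> .   bit 3 = 0  t=0,i=1
  .#. -> #   bit 2 = 1  t=0,i=5
  ..# -> #   bit 1 = 1  t=0,i=4
  ... -> .   bit 0 = 0  t=1,i=2
  bits 00100110 = 38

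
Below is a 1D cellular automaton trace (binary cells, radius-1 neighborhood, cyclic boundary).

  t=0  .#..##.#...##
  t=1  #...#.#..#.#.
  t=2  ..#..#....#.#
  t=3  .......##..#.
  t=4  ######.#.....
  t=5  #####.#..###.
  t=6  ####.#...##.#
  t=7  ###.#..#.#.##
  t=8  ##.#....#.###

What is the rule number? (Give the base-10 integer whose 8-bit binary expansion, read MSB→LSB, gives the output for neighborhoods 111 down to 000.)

169

  ### -> #   bit 7 = 1  t=4,i=1
  ##. -> .   bit 6 = 0  t=0,i=5
  #.# -> #   bit 5 = 1  t=0,i=0
  #.. -> .   bit 4 = 0  t=0,i=2
  .## -> #   bit 3 = 1  t=0,i=4
  .#. -> .   bit 2 = 0  t=0,i=1
  ..# -> .   bit 1 = 0  t=0,i=3
  ... -> #   bit 0 = 1  t=0,i=9
  bits 10101001 = 169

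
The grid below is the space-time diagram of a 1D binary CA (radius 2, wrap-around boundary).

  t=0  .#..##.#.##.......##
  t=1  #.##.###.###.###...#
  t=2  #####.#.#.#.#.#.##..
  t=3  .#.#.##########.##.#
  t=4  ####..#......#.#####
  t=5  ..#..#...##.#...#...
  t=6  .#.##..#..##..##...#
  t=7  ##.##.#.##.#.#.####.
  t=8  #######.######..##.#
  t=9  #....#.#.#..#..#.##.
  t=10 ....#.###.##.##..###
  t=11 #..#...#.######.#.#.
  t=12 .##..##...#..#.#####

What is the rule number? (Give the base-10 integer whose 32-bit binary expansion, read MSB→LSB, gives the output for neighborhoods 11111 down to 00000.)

  nb #####: next=.  (t=2,i=2, bit31=0)
  nb ####.: next=#  (t=2,i=3, bit30=1)
  nb ###.#: next=.  (t=1,i=7, bit29=0)
  nb ###..: next=.  (t=1,i=15, bit28=0)
  nb ##.##: next=#  (t=1,i=1, bit27=1)
  nb ##.#.: next=#  (t=0,i=0, bit26=1)
  nb ##..#: next=.  (t=2,i=18, bit25=0)
  nb ##...: next=#  (t=0,i=11, bit24=1)
  nb #.###: next=.  (t=1,i=5, bit23=0)
  nb #.##.: next=#  (t=0,i=9, bit22=1)
  nb #.#.#: next=#  (t=0,i=7, bit21=1)
  nb #.#..: next=.  (t=0,i=1, bit20=0)
  nb #..##: next=#  (t=0,i=3, bit19=1)
  nb #..#.: next=#  (t=4,i=5, bit18=1)
  nb #...#: next=#  (t=1,i=17, bit17=1)
  nb #....: next=.  (t=0,i=12, bit16=0)
  nb .####: next=#  (t=2,i=1, bit15=1)
  nb .###.: next=#  (t=1,i=6, bit14=1)
  nb .##.#: next=#  (t=0,i=5, bit13=1)
  nb .##..: next=#  (t=0,i=10, bit12=1)
  nb .#.##: next=.  (t=0,i=8, bit11=0)
  nb .#.#.: next=#  (t=2,i=7, bit10=1)
  nb .#..#: next=#  (t=0,i=2, bit9=1)
  nb .#...: next=.  (t=4,i=7, bit8=0)
  nb ..###: next=.  (t=2,i=0, bit7=0)
  nb ..##.: next=.  (t=0,i=4, bit6=0)
  nb ..#.#: next=.  (t=4,i=13, bit5=0)
  nb ..#..: next=.  (t=4,i=6, bit4=0)
  nb ...##: next=.  (t=0,i=17, bit3=0)
  nb ...#.: next=#  (t=4,i=12, bit2=1)
  nb ....#: next=.  (t=0,i=16, bit1=0)
  nb .....: next=#  (t=0,i=13, bit0=1)
  bits 01001101011011101111011000000101 = 1299117573

1299117573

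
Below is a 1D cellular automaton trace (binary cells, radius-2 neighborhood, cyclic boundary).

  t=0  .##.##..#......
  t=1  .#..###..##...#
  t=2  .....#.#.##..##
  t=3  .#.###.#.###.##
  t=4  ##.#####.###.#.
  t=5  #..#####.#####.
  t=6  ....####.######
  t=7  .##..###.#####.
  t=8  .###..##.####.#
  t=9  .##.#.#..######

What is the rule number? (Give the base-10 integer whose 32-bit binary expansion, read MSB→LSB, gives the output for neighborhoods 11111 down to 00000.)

3873558886

  #####|#  b31=1 t=4,i=5
  ####.|#  b30=1 t=4,i=6
  ###.#|#  b29=1 t=3,i=5
  ###..|.  b28=0 t=1,i=6
  ##.##|.  b27=0 t=0,i=3
  ##.#.|#  b26=1 t=3,i=0
  ##..#|#  b25=1 t=0,i=6
  ##...|.  b24=0 t=1,i=11
  #.###|#  b23=1 t=3,i=3
  #.##.|#  b22=1 t=0,i=4
  #.#.#|#  b21=1 t=2,i=7
  #.#..|.  b20=0 t=1,i=1
  #..##|.  b19=0 t=1,i=3
  #..#.|.  b18=0 t=0,i=7
  #...#|.  b17=0 t=1,i=12
  #....|#  b16=1 t=0,i=10
  .####|#  b15=1 t=4,i=4
  .###.|#  b14=1 t=1,i=5
  .##.#|.  b13=0 t=0,i=2
  .##..|#  b12=1 t=0,i=5
  .#.##|.  b11=0 t=2,i=8
  .#.#.|.  b10=0 t=1,i=0
  .#..#|.  b9=0 t=1,i=2
  .#...|#  b8=1 t=0,i=9
  ..###|.  b7=0 t=1,i=4
  ..##.|#  b6=1 t=0,i=1
  ..#.#|#  b5=1 t=1,i=14
  ..#..|.  b4=0 t=0,i=8
  ...##|.  b3=0 t=0,i=0
  ...#.|#  b2=1 t=1,i=13
  ....#|#  b1=1 t=0,i=14
  .....|.  b0=0 t=0,i=11
  bits 11100110111000011101000101100110 = 3873558886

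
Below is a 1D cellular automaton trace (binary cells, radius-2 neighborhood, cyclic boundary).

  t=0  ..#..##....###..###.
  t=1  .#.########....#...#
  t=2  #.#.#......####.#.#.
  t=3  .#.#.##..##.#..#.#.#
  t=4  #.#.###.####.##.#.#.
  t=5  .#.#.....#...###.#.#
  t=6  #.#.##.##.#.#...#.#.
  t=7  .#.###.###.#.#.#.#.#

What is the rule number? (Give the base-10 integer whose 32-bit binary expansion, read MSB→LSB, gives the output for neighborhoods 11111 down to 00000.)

  #####|.  b31=0 t=1,i=5
  ####.|.  b30=0 t=1,i=9
  ###.#|.  b29=0 t=2,i=14
  ###..|.  b28=0 t=0,i=13
  ##.##|.  b27=0 t=4,i=7
  ##.#.|#  b26=1 t=2,i=15
  ##..#|.  b25=0 t=0,i=14
  ##...|#  b24=1 t=0,i=7
  #.###|.  b23=0 t=1,i=3
  #.##.|#  b22=1 t=3,i=5
  #.#.#|.  b21=0 t=1,i=1
  #.#..|.  b20=0 t=2,i=4
  #..##|#  b19=1 t=0,i=4
  #..#.|#  b18=1 t=3,i=14
  #...#|.  b17=0 t=0,i=0
  #....|#  b16=1 t=0,i=8
  .####|#  b15=1 t=1,i=4
  .###.|.  b14=0 t=0,i=12
  .##.#|#  b13=1 t=3,i=10
  .##..|#  b12=1 t=0,i=6
  .#.##|#  b11=1 t=1,i=2
  .#.#.|#  b10=1 t=1,i=0
  .#..#|#  b9=1 t=0,i=3
  .#...|#  b8=1 t=1,i=16
  ..###|.  b7=0 t=0,i=11
  ..##.|#  b6=1 t=0,i=5
  ..#.#|.  b5=0 t=1,i=19
  ..#..|.  b4=0 t=0,i=2
  ...##|#  b3=1 t=0,i=10
  ...#.|#  b2=1 t=0,i=1
  ....#|#  b1=1 t=0,i=9
  .....|.  b0=0 t=2,i=7
  bits 00000101010011011011111101001110 = 88981326

88981326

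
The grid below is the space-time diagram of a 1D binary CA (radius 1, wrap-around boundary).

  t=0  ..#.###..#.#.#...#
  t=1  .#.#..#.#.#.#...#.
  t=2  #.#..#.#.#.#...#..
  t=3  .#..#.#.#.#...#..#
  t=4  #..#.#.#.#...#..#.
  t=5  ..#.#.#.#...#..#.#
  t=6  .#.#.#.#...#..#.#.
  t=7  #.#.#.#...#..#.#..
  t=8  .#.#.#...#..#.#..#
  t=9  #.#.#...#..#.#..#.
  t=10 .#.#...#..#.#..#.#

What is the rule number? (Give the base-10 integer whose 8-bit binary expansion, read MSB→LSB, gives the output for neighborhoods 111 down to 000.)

98

  [7] ### => .  t=0,i=5
  [6] ##. => #  t=0,i=6
  [5] #.# => #  t=0,i=3
  [4] #.. => .  t=0,i=0
  [3] .## => .  t=0,i=4
  [2] .#. => .  t=0,i=2
  [1] ..# => #  t=0,i=1
  [0] ... => .  t=0,i=15
  bits 01100010 = 98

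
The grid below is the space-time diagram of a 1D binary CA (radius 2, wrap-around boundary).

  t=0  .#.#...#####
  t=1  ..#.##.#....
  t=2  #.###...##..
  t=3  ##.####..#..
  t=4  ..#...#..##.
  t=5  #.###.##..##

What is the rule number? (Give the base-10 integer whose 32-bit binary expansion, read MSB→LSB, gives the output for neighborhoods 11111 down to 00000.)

423845810

  #####|.  b31=0 t=0,i=9
  ####.|.  b30=0 t=0,i=10
  ###.#|.  b29=0 t=0,i=11
  ###..|#  b28=1 t=2,i=4
  ##.##|#  b27=1 t=3,i=2
  ##.#.|.  b26=0 t=0,i=0
  ##..#|.  b25=0 t=2,i=10
  ##...|#  b24=1 t=2,i=5
  #.###|.  b23=0 t=2,i=2
  #.##.|#  b22=1 t=1,i=4
  #.#.#|.  b21=0 t=0,i=1
  #.#..|.  b20=0 t=0,i=3
  #..##|.  b19=0 t=3,i=11
  #..#.|.  b18=0 t=2,i=11
  #...#|#  b17=1 t=0,i=5
  #....|#  b16=1 t=1,i=9
  .####|.  b15=0 t=0,i=8
  .###.|#  b14=1 t=2,i=3
  .##.#|.  b13=0 t=1,i=5
  .##..|#  b12=1 t=2,i=9
  .#.##|#  b11=1 t=1,i=3
  .#.#.|#  b10=1 t=0,i=2
  .#..#|#  b9=1 t=3,i=10
  .#...|#  b8=1 t=0,i=4
  ..###|#  b7=1 t=0,i=7
  ..##.|.  b6=0 t=2,i=8
  ..#.#|#  b5=1 t=1,i=2
  ..#..|#  b4=1 t=3,i=9
  ...##|.  b3=0 t=0,i=6
  ...#.|.  b2=0 t=1,i=1
  ....#|#  b1=1 t=1,i=0
  .....|.  b0=0 t=1,i=10
  bits 00011001010000110101111110110010 = 423845810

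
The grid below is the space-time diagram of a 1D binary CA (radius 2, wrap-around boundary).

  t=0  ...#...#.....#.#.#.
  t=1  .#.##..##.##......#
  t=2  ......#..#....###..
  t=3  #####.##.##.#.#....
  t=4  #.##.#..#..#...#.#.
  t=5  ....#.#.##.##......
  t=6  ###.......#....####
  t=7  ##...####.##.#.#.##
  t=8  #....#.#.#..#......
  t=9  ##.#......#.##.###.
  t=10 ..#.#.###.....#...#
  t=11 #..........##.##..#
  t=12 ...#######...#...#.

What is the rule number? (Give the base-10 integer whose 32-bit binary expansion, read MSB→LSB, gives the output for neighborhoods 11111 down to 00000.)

3423077267

  [31] ##### => #  t=3,i=2
  [30] ####. => #  t=3,i=3
  [29] ###.# => .  t=3,i=4
  [28] ###.. => .  t=2,i=16
  [27] ##.## => #  t=1,i=9
  [26] ##.#. => #  t=3,i=11
  [25] ##..# => .  t=1,i=5
  [24] ##... => .  t=1,i=12
  [23] #.### => .  t=7,i=17
  [22] #.##. => .  t=1,i=3
  [21] #.#.# => .  t=0,i=15
  [20] #.#.. => .  t=0,i=17
  [19] #..## => #  t=1,i=6
  [18] #..#. => .  t=2,i=8
  [17] #...# => .  t=0,i=5
  [16] #.... => .  t=0,i=0
  [15] .#### => .  t=3,i=1
  [14] .###. => .  t=2,i=15
  [13] .##.# => .  t=1,i=8
  [12] .##.. => .  t=1,i=4
  [11] .#.## => .  t=1,i=2
  [10] .#.#. => .  t=0,i=14
  [9] .#..# => #  t=2,i=7
  [8] .#... => #  t=0,i=4
  [7] ..### => #  t=2,i=14
  [6] ..##. => .  t=1,i=7
  [5] ..#.# => .  t=0,i=13
  [4] ..#.. => #  t=0,i=3
  [3] ...## => .  t=2,i=13
  [2] ...#. => .  t=0,i=2
  [1] ....# => #  t=0,i=1
  [0] ..... => #  t=0,i=10
  bits 11001100000010000000001110010011 = 3423077267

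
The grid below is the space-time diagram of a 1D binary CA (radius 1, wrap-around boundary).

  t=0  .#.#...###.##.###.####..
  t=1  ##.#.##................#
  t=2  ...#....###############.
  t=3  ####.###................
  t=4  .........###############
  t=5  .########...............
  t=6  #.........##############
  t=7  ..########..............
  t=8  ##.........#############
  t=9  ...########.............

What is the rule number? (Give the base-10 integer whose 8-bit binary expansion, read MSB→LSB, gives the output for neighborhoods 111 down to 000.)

  [7] ### => .  t=0,i=8
  [6] ##. => .  t=0,i=9
  [5] #.# => .  t=0,i=2
  [4] #.. => .  t=0,i=4
  [3] .## => .  t=0,i=7
  [2] .#. => #  t=0,i=1
  [1] ..# => #  t=0,i=0
  [0] ... => #  t=0,i=5
  bits 00000111 = 7

7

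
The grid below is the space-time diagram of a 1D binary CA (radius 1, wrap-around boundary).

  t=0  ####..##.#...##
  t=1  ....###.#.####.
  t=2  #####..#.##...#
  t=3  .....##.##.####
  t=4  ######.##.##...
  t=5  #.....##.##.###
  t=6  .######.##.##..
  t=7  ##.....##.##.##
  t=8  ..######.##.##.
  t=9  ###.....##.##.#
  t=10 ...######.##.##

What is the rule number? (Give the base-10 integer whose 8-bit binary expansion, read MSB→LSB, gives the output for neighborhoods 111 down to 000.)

  ### -> .   bit 7 = 0  t=0,i=0
  ##. -> .   bit 6 = 0  t=0,i=3
  #.# -> #   bit 5 = 1  t=0,i=8
  #.. -> #   bit 4 = 1  t=0,i=4
  .## -> #   bit 3 = 1  t=0,i=6
  .#. -> .   bit 2 = 0  t=0,i=9
  ..# -> #   bit 1 = 1  t=0,i=5
  ... -> #   bit 0 = 1  t=0,i=11
  bits 00111011 = 59

59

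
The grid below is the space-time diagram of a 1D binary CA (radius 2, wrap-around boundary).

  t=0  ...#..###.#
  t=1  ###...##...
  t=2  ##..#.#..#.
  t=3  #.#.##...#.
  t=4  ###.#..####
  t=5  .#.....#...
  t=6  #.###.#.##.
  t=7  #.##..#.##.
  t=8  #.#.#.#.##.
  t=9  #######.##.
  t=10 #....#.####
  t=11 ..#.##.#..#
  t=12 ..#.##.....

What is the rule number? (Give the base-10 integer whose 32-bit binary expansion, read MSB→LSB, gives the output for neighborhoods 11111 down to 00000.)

1256416741

  nb #####: next=.  (t=4,i=0, bit31=0)
  nb ####.: next=#  (t=4,i=1, bit30=1)
  nb ###.#: next=.  (t=0,i=8, bit29=0)
  nb ###..: next=.  (t=1,i=2, bit28=0)
  nb ##.##: next=#  (t=9,i=7, bit27=1)
  nb ##.#.: next=.  (t=0,i=9, bit26=0)
  nb ##..#: next=#  (t=2,i=2, bit25=1)
  nb ##...: next=.  (t=1,i=3, bit24=0)
  nb #.###: next=#  (t=6,i=2, bit23=1)
  nb #.##.: next=#  (t=2,i=0, bit22=1)
  nb #.#.#: next=#  (t=3,i=0, bit21=1)
  nb #.#..: next=.  (t=0,i=10, bit20=0)
  nb #..##: next=.  (t=0,i=5, bit19=0)
  nb #..#.: next=.  (t=2,i=3, bit18=0)
  nb #...#: next=#  (t=0,i=1, bit17=1)
  nb #....: next=#  (t=5,i=3, bit16=1)
  nb .####: next=.  (t=4,i=8, bit15=0)
  nb .###.: next=#  (t=0,i=7, bit14=1)
  nb .##.#: next=#  (t=6,i=9, bit13=1)
  nb .##..: next=.  (t=1,i=7, bit12=0)
  nb .#.##: next=.  (t=2,i=10, bit11=0)
  nb .#.#.: next=#  (t=2,i=5, bit10=1)
  nb .#..#: next=.  (t=0,i=4, bit9=0)
  nb .#...: next=#  (t=0,i=0, bit8=1)
  nb ..###: next=#  (t=0,i=6, bit7=1)
  nb ..##.: next=#  (t=1,i=6, bit6=1)
  nb ..#.#: next=#  (t=2,i=4, bit5=1)
  nb ..#..: next=.  (t=0,i=3, bit4=0)
  nb ...##: next=.  (t=1,i=5, bit3=0)
  nb ...#.: next=#  (t=0,i=2, bit2=1)
  nb ....#: next=.  (t=5,i=5, bit1=0)
  nb .....: next=#  (t=5,i=4, bit0=1)
  bits 01001010111000110110010111100101 = 1256416741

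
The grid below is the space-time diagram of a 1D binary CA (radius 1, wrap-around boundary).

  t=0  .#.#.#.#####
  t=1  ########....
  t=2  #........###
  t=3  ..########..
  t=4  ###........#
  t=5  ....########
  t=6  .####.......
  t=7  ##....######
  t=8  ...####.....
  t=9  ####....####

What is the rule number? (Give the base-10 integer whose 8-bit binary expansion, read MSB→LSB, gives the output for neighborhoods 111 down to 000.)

  ### -> .   bit 7 = 0  t=0,i=8
  ##. -> .   bit 6 = 0  t=0,i=11
  #.# -> #   bit 5 = 1  t=0,i=0
  #.. -> .   bit 4 = 0  t=1,i=8
  .## -> #   bit 3 = 1  t=0,i=7
  .#. -> #   bit 2 = 1  t=0,i=1
  ..# -> #   bit 1 = 1  t=1,i=11
  ... -> #   bit 0 = 1  t=1,i=9
  bits 00101111 = 47

47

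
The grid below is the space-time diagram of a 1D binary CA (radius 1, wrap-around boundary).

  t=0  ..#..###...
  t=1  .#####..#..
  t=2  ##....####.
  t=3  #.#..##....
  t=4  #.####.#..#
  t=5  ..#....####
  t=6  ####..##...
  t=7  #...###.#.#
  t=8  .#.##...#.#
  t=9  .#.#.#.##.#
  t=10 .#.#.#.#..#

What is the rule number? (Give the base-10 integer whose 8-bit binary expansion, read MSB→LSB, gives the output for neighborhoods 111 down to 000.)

  ### -> .   bit 7 = 0  t=0,i=6
  ##. -> .   bit 6 = 0  t=0,i=7
  #.# -> .   bit 5 = 0  t=2,i=10
  #.. -> #   bit 4 = 1  t=0,i=3
  .## -> #   bit 3 = 1  t=0,i=5
  .#. -> #   bit 2 = 1  t=0,i=2
  ..# -> #   bit 1 = 1  t=0,i=1
  ... -> .   bit 0 = 0  t=0,i=0
  bits 00011110 = 30

30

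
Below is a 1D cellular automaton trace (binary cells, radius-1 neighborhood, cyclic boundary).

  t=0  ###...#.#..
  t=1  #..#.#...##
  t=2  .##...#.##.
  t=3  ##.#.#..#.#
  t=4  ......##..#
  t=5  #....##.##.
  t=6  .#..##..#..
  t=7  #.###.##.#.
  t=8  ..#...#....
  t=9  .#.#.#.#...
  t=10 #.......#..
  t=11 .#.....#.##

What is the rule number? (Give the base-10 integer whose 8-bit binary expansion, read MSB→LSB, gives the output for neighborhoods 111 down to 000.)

  [7] ### => .  t=0,i=1
  [6] ##. => .  t=0,i=2
  [5] #.# => .  t=0,i=7
  [4] #.. => #  t=0,i=3
  [3] .## => #  t=0,i=0
  [2] .#. => .  t=0,i=6
  [1] ..# => #  t=0,i=5
  [0] ... => .  t=0,i=4
  bits 00011010 = 26

26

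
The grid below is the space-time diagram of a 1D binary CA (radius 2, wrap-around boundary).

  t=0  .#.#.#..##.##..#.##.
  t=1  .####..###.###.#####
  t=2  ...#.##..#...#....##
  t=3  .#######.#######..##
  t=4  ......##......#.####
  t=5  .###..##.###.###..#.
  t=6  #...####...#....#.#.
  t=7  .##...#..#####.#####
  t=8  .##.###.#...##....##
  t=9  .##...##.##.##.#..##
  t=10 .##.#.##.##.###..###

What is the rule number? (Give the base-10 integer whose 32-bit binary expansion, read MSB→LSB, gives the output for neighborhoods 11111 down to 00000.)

  #####|.  b31=0 t=1,i=17
  ####.|#  b30=1 t=1,i=3
  ###.#|#  b29=1 t=1,i=9
  ###..|.  b28=0 t=1,i=4
  ##.##|.  b27=0 t=0,i=10
  ##.#.|#  b26=1 t=8,i=7
  ##..#|#  b25=1 t=0,i=13
  ##...|.  b24=0 t=2,i=0
  #.###|.  b23=0 t=1,i=1
  #.##.|#  b22=1 t=0,i=11
  #.#.#|#  b21=1 t=0,i=3
  #.#..|.  b20=0 t=0,i=5
  #..##|#  b19=1 t=0,i=7
  #..#.|.  b18=0 t=0,i=0
  #...#|#  b17=1 t=2,i=1
  #....|#  b16=1 t=2,i=15
  .####|.  b15=0 t=1,i=2
  .###.|.  b14=0 t=1,i=8
  .##.#|#  b13=1 t=0,i=9
  .##..|#  b12=1 t=0,i=12
  .#.##|#  b11=1 t=0,i=16
  .#.#.|#  b10=1 t=0,i=2
  .#..#|.  b9=0 t=0,i=6
  .#...|#  b8=1 t=2,i=10
  ..###|.  b7=0 t=1,i=7
  ..##.|#  b6=1 t=0,i=8
  ..#.#|#  b5=1 t=0,i=1
  ..#..|#  b4=1 t=2,i=9
  ...##|.  b3=0 t=2,i=17
  ...#.|#  b2=1 t=2,i=2
  ....#|.  b1=0 t=2,i=16
  .....|#  b0=1 t=4,i=2
  bits 01100110011010110011110101110101 = 1718304117

1718304117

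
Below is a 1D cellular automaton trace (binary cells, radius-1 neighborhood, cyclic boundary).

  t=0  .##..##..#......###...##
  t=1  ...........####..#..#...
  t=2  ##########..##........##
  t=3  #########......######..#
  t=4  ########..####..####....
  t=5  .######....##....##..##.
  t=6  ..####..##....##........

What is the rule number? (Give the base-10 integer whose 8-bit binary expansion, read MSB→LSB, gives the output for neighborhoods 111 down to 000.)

129

  [7] ### => #  t=0,i=17
  [6] ##. => .  t=0,i=2
  [5] #.# => .  t=0,i=0
  [4] #.. => .  t=0,i=3
  [3] .## => .  t=0,i=1
  [2] .#. => .  t=0,i=9
  [1] ..# => .  t=0,i=4
  [0] ... => #  t=0,i=11
  bits 10000001 = 129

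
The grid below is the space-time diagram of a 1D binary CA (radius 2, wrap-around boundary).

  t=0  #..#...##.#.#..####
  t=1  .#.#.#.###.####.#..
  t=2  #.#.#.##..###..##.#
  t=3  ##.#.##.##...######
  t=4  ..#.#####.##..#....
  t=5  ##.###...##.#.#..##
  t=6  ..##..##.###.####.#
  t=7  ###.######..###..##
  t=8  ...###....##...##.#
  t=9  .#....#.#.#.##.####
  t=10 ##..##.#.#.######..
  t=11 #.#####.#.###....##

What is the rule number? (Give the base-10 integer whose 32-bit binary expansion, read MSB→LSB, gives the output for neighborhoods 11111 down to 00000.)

265989719

  ##### -> .   bit 31 = 0  t=0,i=17
  ####. -> .   bit 30 = 0  t=0,i=18
  ###.# -> .   bit 29 = 0  t=1,i=9
  ###.. -> .   bit 28 = 0  t=0,i=0
  ##.## -> #   bit 27 = 1  t=1,i=10
  ##.#. -> #   bit 26 = 1  t=0,i=9
  ##..# -> #   bit 25 = 1  t=0,i=1
  ##... -> #   bit 24 = 1  t=3,i=10
  #.### -> #   bit 23 = 1  t=1,i=7
  #.##. -> #   bit 22 = 1  t=2,i=6
  #.#.# -> .   bit 21 = 0  t=0,i=10
  #.#.. -> #   bit 20 = 1  t=0,i=12
  #..## -> #   bit 19 = 1  t=0,i=14
  #..#. -> .   bit 18 = 0  t=0,i=2
  #...# -> #   bit 17 = 1  t=0,i=5
  #.... -> .   bit 16 = 0  t=4,i=16
  .#### -> #   bit 15 = 1  t=0,i=16
  .###. -> .   bit 14 = 0  t=1,i=8
  .##.# -> #   bit 13 = 1  t=0,i=8
  .##.. -> .   bit 12 = 0  t=2,i=7
  .#.## -> #   bit 11 = 1  t=1,i=6
  .#.#. -> #   bit 10 = 1  t=0,i=11
  .#..# -> #   bit 9 = 1  t=0,i=13
  .#... -> .   bit 8 = 0  t=0,i=4
  ..### -> .   bit 7 = 0  t=0,i=15
  ..##. -> #   bit 6 = 1  t=0,i=7
  ..#.# -> .   bit 5 = 0  t=1,i=1
  ..#.. -> #   bit 4 = 1  t=0,i=3
  ...## -> .   bit 3 = 0  t=0,i=6
  ...#. -> #   bit 2 = 1  t=1,i=0
  ....# -> #   bit 1 = 1  t=4,i=0
  ..... -> #   bit 0 = 1  t=4,i=17
  bits 00001111110110101010111001010111 = 265989719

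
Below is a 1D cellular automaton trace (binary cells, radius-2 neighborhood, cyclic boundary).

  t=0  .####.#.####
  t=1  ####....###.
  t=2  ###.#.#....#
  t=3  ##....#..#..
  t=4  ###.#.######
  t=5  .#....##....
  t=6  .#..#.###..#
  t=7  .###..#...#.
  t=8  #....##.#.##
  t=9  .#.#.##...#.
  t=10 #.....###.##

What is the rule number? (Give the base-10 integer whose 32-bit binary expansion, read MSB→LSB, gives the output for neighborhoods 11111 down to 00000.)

  nb #####: next=.  (t=4,i=0, bit31=0)
  nb ####.: next=#  (t=0,i=3, bit30=1)
  nb ###.#: next=.  (t=0,i=4, bit29=0)
  nb ###..: next=.  (t=1,i=3, bit28=0)
  nb ##.##: next=#  (t=0,i=0, bit27=1)
  nb ##.#.: next=.  (t=0,i=5, bit26=0)
  nb ##..#: next=.  (t=6,i=9, bit25=0)
  nb ##...: next=#  (t=1,i=4, bit24=1)
  nb #.###: next=#  (t=0,i=1, bit23=1)
  nb #.##.: next=.  (t=9,i=5, bit22=0)
  nb #.#.#: next=.  (t=0,i=6, bit21=0)
  nb #.#..: next=#  (t=2,i=6, bit20=1)
  nb #..##: next=#  (t=3,i=11, bit19=1)
  nb #..#.: next=#  (t=3,i=8, bit18=1)
  nb #...#: next=#  (t=7,i=8, bit17=1)
  nb #....: next=.  (t=1,i=5, bit16=0)
  nb .####: next=#  (t=0,i=2, bit15=1)
  nb .###.: next=.  (t=1,i=9, bit14=0)
  nb .##.#: next=#  (t=8,i=6, bit13=1)
  nb .##..: next=#  (t=3,i=1, bit12=1)
  nb .#.##: next=.  (t=0,i=7, bit11=0)
  nb .#.#.: next=.  (t=2,i=5, bit10=0)
  nb .#..#: next=#  (t=3,i=7, bit9=1)
  nb .#...: next=.  (t=2,i=7, bit8=0)
  nb ..###: next=.  (t=1,i=8, bit7=0)
  nb ..##.: next=#  (t=3,i=0, bit6=1)
  nb ..#.#: next=.  (t=6,i=4, bit5=0)
  nb ..#..: next=#  (t=3,i=6, bit4=1)
  nb ...##: next=.  (t=1,i=7, bit3=0)
  nb ...#.: next=.  (t=3,i=5, bit2=0)
  nb ....#: next=#  (t=1,i=6, bit1=1)
  nb .....: next=.  (t=5,i=10, bit0=0)
  bits 01001001100111101011001001010010 = 1235137106

1235137106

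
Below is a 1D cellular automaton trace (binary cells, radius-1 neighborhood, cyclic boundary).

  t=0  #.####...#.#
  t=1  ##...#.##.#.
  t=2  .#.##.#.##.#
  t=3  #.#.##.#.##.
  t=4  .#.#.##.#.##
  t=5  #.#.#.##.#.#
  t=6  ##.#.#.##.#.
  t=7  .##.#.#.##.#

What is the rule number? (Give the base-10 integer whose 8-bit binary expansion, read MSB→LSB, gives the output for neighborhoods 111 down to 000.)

99

  [7] ### => .  t=0,i=3
  [6] ##. => #  t=0,i=0
  [5] #.# => #  t=0,i=1
  [4] #.. => .  t=0,i=6
  [3] .## => .  t=0,i=2
  [2] .#. => .  t=0,i=9
  [1] ..# => #  t=0,i=8
  [0] ... => #  t=0,i=7
  bits 01100011 = 99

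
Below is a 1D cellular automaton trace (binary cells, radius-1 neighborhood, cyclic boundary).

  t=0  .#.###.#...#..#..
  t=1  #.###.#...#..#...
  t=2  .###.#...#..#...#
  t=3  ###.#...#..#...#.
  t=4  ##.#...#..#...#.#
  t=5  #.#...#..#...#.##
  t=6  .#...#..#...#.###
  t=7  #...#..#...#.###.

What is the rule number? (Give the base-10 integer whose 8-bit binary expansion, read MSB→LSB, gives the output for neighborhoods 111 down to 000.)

170

  nb ###: next=#  (t=0,i=4, bit7=1)
  nb ##.: next=.  (t=0,i=5, bit6=0)
  nb #.#: next=#  (t=0,i=2, bit5=1)
  nb #..: next=.  (t=0,i=8, bit4=0)
  nb .##: next=#  (t=0,i=3, bit3=1)
  nb .#.: next=.  (t=0,i=1, bit2=0)
  nb ..#: next=#  (t=0,i=0, bit1=1)
  nb ...: next=.  (t=0,i=9, bit0=0)
  bits 10101010 = 170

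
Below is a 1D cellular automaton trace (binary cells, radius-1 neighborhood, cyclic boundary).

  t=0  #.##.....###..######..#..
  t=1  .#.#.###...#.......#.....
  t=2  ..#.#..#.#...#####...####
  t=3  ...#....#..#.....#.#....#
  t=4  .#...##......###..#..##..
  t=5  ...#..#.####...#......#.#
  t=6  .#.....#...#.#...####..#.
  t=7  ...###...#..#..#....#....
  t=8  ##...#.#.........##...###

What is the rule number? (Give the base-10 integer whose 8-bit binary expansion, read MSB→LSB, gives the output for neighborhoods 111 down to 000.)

  [7] ### => .  t=0,i=10
  [6] ##. => #  t=0,i=3
  [5] #.# => #  t=0,i=1
  [4] #.. => .  t=0,i=4
  [3] .## => .  t=0,i=2
  [2] .#. => .  t=0,i=0
  [1] ..# => .  t=0,i=8
  [0] ... => #  t=0,i=5
  bits 01100001 = 97

97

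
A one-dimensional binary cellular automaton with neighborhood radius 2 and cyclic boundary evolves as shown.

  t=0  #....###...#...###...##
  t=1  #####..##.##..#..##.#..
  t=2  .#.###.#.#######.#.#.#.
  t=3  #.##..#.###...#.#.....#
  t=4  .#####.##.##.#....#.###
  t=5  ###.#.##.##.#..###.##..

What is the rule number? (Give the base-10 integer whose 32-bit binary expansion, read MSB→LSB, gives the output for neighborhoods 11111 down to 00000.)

1606785630

  #####|.  b31=0 t=1,i=2
  ####.|#  b30=1 t=1,i=3
  ###.#|.  b29=0 t=2,i=5
  ###..|#  b28=1 t=0,i=0
  ##.##|#  b27=1 t=1,i=9
  ##.#.|#  b26=1 t=1,i=19
  ##..#|#  b25=1 t=1,i=5
  ##...|#  b24=1 t=0,i=1
  #.###|#  b23=1 t=2,i=3
  #.##.|#  b22=1 t=1,i=10
  #.#.#|.  b21=0 t=2,i=7
  #.#..|.  b20=0 t=1,i=20
  #..##|.  b19=0 t=1,i=6
  #..#.|#  b18=1 t=1,i=13
  #...#|.  b17=0 t=0,i=9
  #....|#  b16=1 t=0,i=2
  .####|#  b15=1 t=1,i=1
  .###.|.  b14=0 t=0,i=6
  .##.#|.  b13=0 t=1,i=8
  .##..|#  b12=1 t=1,i=11
  .#.##|#  b11=1 t=2,i=2
  .#.#.|.  b10=0 t=2,i=18
  .#..#|#  b9=1 t=1,i=15
  .#...|.  b8=0 t=0,i=12
  ..###|.  b7=0 t=0,i=5
  ..##.|#  b6=1 t=1,i=7
  ..#.#|.  b5=0 t=2,i=1
  ..#..|#  b4=1 t=0,i=11
  ...##|#  b3=1 t=0,i=4
  ...#.|#  b2=1 t=0,i=10
  ....#|#  b1=1 t=0,i=3
  .....|.  b0=0 t=3,i=19
  bits 01011111110001011001101001011110 = 1606785630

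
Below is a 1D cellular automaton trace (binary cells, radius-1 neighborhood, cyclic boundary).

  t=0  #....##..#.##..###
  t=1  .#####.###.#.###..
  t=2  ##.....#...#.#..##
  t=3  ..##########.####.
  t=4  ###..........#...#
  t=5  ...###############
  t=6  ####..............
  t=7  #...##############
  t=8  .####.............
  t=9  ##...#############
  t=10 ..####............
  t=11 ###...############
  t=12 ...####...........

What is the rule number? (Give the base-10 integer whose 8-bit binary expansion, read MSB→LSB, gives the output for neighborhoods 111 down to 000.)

  nb ###: next=.  (t=0,i=16, bit7=0)
  nb ##.: next=.  (t=0,i=0, bit6=0)
  nb #.#: next=.  (t=0,i=10, bit5=0)
  nb #..: next=#  (t=0,i=1, bit4=1)
  nb .##: next=#  (t=0,i=5, bit3=1)
  nb .#.: next=#  (t=0,i=9, bit2=1)
  nb ..#: next=#  (t=0,i=4, bit1=1)
  nb ...: next=#  (t=0,i=2, bit0=1)
  bits 00011111 = 31

31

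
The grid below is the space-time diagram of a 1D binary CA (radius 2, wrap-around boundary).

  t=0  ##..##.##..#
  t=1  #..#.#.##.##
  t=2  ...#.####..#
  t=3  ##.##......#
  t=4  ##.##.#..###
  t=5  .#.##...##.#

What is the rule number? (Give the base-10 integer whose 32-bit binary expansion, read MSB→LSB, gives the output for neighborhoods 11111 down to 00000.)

2691398074

  ##### -> #   bit 31 = 1  t=4,i=11
  ####. -> .   bit 30 = 0  t=2,i=7
  ###.# -> #   bit 29 = 1  t=3,i=1
  ###.. -> .   bit 28 = 0  t=0,i=1
  ##.## -> .   bit 27 = 0  t=0,i=6
  ##.#. -> .   bit 26 = 0  t=4,i=5
  ##..# -> .   bit 25 = 0  t=0,i=2
  ##... -> .   bit 24 = 0  t=3,i=5
  #.### -> .   bit 23 = 0  t=1,i=10
  #.##. -> #   bit 22 = 1  t=0,i=7
  #.#.# -> #   bit 21 = 1  t=1,i=5
  #.#.. -> .   bit 20 = 0  t=4,i=6
  #..## -> #   bit 19 = 1  t=0,i=3
  #..#. -> .   bit 18 = 0  t=1,i=2
  #...# -> #   bit 17 = 1  t=2,i=1
  #.... -> #   bit 16 = 1  t=3,i=6
  .#### -> .   bit 15 = 0  t=2,i=6
  .###. -> #   bit 14 = 1  t=0,i=0
  .##.# -> #   bit 13 = 1  t=0,i=5
  .##.. -> #   bit 12 = 1  t=0,i=8
  .#.## -> #   bit 11 = 1  t=1,i=6
  .#.#. -> .   bit 10 = 0  t=1,i=4
  .#..# -> .   bit 9 = 0  t=4,i=7
  .#... -> #   bit 8 = 1  t=2,i=0
  ..### -> #   bit 7 = 1  t=0,i=11
  ..##. -> .   bit 6 = 0  t=0,i=4
  ..#.# -> #   bit 5 = 1  t=1,i=3
  ..#.. -> #   bit 4 = 1  t=2,i=11
  ...## -> #   bit 3 = 1  t=3,i=10
  ...#. -> .   bit 2 = 0  t=2,i=2
  ....# -> #   bit 1 = 1  t=3,i=9
  ..... -> .   bit 0 = 0  t=3,i=7
  bits 10100000011010110111100110111010 = 2691398074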